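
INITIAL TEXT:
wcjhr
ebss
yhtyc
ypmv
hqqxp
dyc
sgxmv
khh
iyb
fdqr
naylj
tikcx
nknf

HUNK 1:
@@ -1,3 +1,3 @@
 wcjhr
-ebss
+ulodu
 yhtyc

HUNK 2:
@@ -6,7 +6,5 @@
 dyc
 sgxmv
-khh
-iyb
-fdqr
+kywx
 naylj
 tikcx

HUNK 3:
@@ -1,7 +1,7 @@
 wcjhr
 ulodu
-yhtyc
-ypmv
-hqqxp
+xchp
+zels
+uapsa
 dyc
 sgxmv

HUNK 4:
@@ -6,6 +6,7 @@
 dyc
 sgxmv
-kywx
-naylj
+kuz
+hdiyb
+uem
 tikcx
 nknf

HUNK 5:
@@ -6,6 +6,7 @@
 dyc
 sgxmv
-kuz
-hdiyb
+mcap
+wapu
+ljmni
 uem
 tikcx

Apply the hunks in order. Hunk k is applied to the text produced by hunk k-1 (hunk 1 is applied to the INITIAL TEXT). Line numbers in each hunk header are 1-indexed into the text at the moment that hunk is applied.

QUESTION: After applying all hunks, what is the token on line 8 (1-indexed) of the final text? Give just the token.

Hunk 1: at line 1 remove [ebss] add [ulodu] -> 13 lines: wcjhr ulodu yhtyc ypmv hqqxp dyc sgxmv khh iyb fdqr naylj tikcx nknf
Hunk 2: at line 6 remove [khh,iyb,fdqr] add [kywx] -> 11 lines: wcjhr ulodu yhtyc ypmv hqqxp dyc sgxmv kywx naylj tikcx nknf
Hunk 3: at line 1 remove [yhtyc,ypmv,hqqxp] add [xchp,zels,uapsa] -> 11 lines: wcjhr ulodu xchp zels uapsa dyc sgxmv kywx naylj tikcx nknf
Hunk 4: at line 6 remove [kywx,naylj] add [kuz,hdiyb,uem] -> 12 lines: wcjhr ulodu xchp zels uapsa dyc sgxmv kuz hdiyb uem tikcx nknf
Hunk 5: at line 6 remove [kuz,hdiyb] add [mcap,wapu,ljmni] -> 13 lines: wcjhr ulodu xchp zels uapsa dyc sgxmv mcap wapu ljmni uem tikcx nknf
Final line 8: mcap

Answer: mcap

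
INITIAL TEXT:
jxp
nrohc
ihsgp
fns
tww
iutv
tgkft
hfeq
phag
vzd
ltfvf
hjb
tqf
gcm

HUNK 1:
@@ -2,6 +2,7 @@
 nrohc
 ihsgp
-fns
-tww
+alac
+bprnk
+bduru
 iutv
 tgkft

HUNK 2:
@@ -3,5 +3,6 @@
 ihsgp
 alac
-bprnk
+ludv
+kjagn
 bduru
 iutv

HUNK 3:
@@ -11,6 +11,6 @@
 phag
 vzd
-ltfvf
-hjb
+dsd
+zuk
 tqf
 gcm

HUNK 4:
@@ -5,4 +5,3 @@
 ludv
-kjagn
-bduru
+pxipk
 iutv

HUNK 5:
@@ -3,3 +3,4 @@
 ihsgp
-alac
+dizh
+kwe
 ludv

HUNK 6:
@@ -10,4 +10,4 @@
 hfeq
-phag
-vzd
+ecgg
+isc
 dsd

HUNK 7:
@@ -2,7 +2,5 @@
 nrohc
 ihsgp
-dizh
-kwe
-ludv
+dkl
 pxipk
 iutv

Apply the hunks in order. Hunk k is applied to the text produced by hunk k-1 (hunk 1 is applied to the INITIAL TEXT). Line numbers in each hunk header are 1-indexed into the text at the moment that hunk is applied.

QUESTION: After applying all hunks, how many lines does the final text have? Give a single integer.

Hunk 1: at line 2 remove [fns,tww] add [alac,bprnk,bduru] -> 15 lines: jxp nrohc ihsgp alac bprnk bduru iutv tgkft hfeq phag vzd ltfvf hjb tqf gcm
Hunk 2: at line 3 remove [bprnk] add [ludv,kjagn] -> 16 lines: jxp nrohc ihsgp alac ludv kjagn bduru iutv tgkft hfeq phag vzd ltfvf hjb tqf gcm
Hunk 3: at line 11 remove [ltfvf,hjb] add [dsd,zuk] -> 16 lines: jxp nrohc ihsgp alac ludv kjagn bduru iutv tgkft hfeq phag vzd dsd zuk tqf gcm
Hunk 4: at line 5 remove [kjagn,bduru] add [pxipk] -> 15 lines: jxp nrohc ihsgp alac ludv pxipk iutv tgkft hfeq phag vzd dsd zuk tqf gcm
Hunk 5: at line 3 remove [alac] add [dizh,kwe] -> 16 lines: jxp nrohc ihsgp dizh kwe ludv pxipk iutv tgkft hfeq phag vzd dsd zuk tqf gcm
Hunk 6: at line 10 remove [phag,vzd] add [ecgg,isc] -> 16 lines: jxp nrohc ihsgp dizh kwe ludv pxipk iutv tgkft hfeq ecgg isc dsd zuk tqf gcm
Hunk 7: at line 2 remove [dizh,kwe,ludv] add [dkl] -> 14 lines: jxp nrohc ihsgp dkl pxipk iutv tgkft hfeq ecgg isc dsd zuk tqf gcm
Final line count: 14

Answer: 14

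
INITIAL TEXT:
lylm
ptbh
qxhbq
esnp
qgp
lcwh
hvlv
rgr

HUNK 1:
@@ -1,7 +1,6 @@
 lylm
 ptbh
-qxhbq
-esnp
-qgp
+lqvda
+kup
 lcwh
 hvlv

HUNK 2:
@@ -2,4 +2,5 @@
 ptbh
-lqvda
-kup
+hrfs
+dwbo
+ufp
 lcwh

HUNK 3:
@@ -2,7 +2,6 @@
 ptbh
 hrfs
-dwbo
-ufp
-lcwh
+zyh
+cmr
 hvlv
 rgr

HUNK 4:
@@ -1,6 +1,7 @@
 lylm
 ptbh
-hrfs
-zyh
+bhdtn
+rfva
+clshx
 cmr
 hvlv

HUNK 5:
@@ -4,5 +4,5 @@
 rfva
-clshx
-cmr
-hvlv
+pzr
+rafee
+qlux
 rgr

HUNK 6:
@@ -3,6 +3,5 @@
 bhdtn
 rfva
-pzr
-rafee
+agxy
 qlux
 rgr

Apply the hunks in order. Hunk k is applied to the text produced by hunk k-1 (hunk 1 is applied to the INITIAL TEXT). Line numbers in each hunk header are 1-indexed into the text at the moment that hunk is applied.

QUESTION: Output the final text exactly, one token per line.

Answer: lylm
ptbh
bhdtn
rfva
agxy
qlux
rgr

Derivation:
Hunk 1: at line 1 remove [qxhbq,esnp,qgp] add [lqvda,kup] -> 7 lines: lylm ptbh lqvda kup lcwh hvlv rgr
Hunk 2: at line 2 remove [lqvda,kup] add [hrfs,dwbo,ufp] -> 8 lines: lylm ptbh hrfs dwbo ufp lcwh hvlv rgr
Hunk 3: at line 2 remove [dwbo,ufp,lcwh] add [zyh,cmr] -> 7 lines: lylm ptbh hrfs zyh cmr hvlv rgr
Hunk 4: at line 1 remove [hrfs,zyh] add [bhdtn,rfva,clshx] -> 8 lines: lylm ptbh bhdtn rfva clshx cmr hvlv rgr
Hunk 5: at line 4 remove [clshx,cmr,hvlv] add [pzr,rafee,qlux] -> 8 lines: lylm ptbh bhdtn rfva pzr rafee qlux rgr
Hunk 6: at line 3 remove [pzr,rafee] add [agxy] -> 7 lines: lylm ptbh bhdtn rfva agxy qlux rgr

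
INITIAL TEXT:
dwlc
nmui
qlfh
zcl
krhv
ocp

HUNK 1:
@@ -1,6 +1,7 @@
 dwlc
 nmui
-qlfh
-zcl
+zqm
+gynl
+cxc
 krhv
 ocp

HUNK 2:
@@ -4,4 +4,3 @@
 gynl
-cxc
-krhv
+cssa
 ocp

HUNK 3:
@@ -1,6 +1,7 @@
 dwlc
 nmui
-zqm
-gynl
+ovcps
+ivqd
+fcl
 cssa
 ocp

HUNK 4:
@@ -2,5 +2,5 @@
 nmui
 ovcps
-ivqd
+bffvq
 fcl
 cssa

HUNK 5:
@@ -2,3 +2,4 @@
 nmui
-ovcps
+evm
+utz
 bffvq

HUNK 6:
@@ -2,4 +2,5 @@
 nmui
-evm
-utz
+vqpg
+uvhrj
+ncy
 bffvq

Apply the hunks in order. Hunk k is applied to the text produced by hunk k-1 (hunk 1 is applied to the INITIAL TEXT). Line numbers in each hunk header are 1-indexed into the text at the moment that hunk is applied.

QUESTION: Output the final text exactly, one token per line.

Hunk 1: at line 1 remove [qlfh,zcl] add [zqm,gynl,cxc] -> 7 lines: dwlc nmui zqm gynl cxc krhv ocp
Hunk 2: at line 4 remove [cxc,krhv] add [cssa] -> 6 lines: dwlc nmui zqm gynl cssa ocp
Hunk 3: at line 1 remove [zqm,gynl] add [ovcps,ivqd,fcl] -> 7 lines: dwlc nmui ovcps ivqd fcl cssa ocp
Hunk 4: at line 2 remove [ivqd] add [bffvq] -> 7 lines: dwlc nmui ovcps bffvq fcl cssa ocp
Hunk 5: at line 2 remove [ovcps] add [evm,utz] -> 8 lines: dwlc nmui evm utz bffvq fcl cssa ocp
Hunk 6: at line 2 remove [evm,utz] add [vqpg,uvhrj,ncy] -> 9 lines: dwlc nmui vqpg uvhrj ncy bffvq fcl cssa ocp

Answer: dwlc
nmui
vqpg
uvhrj
ncy
bffvq
fcl
cssa
ocp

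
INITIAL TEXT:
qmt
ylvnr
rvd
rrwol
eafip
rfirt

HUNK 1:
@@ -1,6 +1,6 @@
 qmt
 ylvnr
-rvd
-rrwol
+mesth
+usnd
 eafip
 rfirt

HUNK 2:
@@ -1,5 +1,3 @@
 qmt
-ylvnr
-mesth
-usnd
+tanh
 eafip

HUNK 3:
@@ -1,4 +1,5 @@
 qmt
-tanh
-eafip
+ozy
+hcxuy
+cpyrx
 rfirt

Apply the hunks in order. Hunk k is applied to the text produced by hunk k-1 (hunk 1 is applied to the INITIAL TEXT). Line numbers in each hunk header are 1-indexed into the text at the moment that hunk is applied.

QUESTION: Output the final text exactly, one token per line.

Answer: qmt
ozy
hcxuy
cpyrx
rfirt

Derivation:
Hunk 1: at line 1 remove [rvd,rrwol] add [mesth,usnd] -> 6 lines: qmt ylvnr mesth usnd eafip rfirt
Hunk 2: at line 1 remove [ylvnr,mesth,usnd] add [tanh] -> 4 lines: qmt tanh eafip rfirt
Hunk 3: at line 1 remove [tanh,eafip] add [ozy,hcxuy,cpyrx] -> 5 lines: qmt ozy hcxuy cpyrx rfirt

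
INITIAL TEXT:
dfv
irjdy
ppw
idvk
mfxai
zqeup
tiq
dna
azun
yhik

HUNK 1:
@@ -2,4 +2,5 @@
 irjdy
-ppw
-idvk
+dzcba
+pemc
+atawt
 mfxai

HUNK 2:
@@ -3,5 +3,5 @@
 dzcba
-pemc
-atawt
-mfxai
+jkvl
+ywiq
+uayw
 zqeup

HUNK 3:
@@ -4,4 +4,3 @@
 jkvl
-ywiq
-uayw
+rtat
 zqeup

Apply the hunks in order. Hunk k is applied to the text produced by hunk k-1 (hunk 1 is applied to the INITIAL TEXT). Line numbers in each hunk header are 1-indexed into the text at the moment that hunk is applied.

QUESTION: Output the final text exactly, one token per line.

Hunk 1: at line 2 remove [ppw,idvk] add [dzcba,pemc,atawt] -> 11 lines: dfv irjdy dzcba pemc atawt mfxai zqeup tiq dna azun yhik
Hunk 2: at line 3 remove [pemc,atawt,mfxai] add [jkvl,ywiq,uayw] -> 11 lines: dfv irjdy dzcba jkvl ywiq uayw zqeup tiq dna azun yhik
Hunk 3: at line 4 remove [ywiq,uayw] add [rtat] -> 10 lines: dfv irjdy dzcba jkvl rtat zqeup tiq dna azun yhik

Answer: dfv
irjdy
dzcba
jkvl
rtat
zqeup
tiq
dna
azun
yhik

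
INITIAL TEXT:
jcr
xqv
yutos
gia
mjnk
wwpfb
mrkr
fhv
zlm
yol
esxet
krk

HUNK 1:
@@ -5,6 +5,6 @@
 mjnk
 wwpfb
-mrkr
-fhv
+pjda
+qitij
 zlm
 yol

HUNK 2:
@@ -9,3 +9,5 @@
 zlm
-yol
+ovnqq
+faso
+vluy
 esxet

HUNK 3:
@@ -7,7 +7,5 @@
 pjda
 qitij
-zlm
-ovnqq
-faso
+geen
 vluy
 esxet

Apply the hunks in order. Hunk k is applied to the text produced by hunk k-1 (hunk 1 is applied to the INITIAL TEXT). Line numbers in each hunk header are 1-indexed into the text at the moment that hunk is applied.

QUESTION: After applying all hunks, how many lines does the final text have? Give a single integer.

Answer: 12

Derivation:
Hunk 1: at line 5 remove [mrkr,fhv] add [pjda,qitij] -> 12 lines: jcr xqv yutos gia mjnk wwpfb pjda qitij zlm yol esxet krk
Hunk 2: at line 9 remove [yol] add [ovnqq,faso,vluy] -> 14 lines: jcr xqv yutos gia mjnk wwpfb pjda qitij zlm ovnqq faso vluy esxet krk
Hunk 3: at line 7 remove [zlm,ovnqq,faso] add [geen] -> 12 lines: jcr xqv yutos gia mjnk wwpfb pjda qitij geen vluy esxet krk
Final line count: 12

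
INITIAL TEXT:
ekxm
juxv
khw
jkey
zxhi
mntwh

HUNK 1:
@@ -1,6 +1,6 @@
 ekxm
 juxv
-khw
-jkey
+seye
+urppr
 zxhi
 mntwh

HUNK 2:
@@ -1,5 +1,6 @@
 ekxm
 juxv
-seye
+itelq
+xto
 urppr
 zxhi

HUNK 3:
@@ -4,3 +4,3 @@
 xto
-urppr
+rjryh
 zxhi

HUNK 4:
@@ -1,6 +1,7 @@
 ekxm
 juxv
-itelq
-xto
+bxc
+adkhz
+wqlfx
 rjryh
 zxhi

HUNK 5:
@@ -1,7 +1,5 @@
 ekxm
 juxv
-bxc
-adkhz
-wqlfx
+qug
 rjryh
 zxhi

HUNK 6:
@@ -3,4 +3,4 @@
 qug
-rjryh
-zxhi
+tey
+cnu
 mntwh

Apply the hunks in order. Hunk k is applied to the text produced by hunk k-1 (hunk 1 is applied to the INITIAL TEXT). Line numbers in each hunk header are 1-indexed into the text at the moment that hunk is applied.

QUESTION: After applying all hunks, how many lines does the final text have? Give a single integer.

Hunk 1: at line 1 remove [khw,jkey] add [seye,urppr] -> 6 lines: ekxm juxv seye urppr zxhi mntwh
Hunk 2: at line 1 remove [seye] add [itelq,xto] -> 7 lines: ekxm juxv itelq xto urppr zxhi mntwh
Hunk 3: at line 4 remove [urppr] add [rjryh] -> 7 lines: ekxm juxv itelq xto rjryh zxhi mntwh
Hunk 4: at line 1 remove [itelq,xto] add [bxc,adkhz,wqlfx] -> 8 lines: ekxm juxv bxc adkhz wqlfx rjryh zxhi mntwh
Hunk 5: at line 1 remove [bxc,adkhz,wqlfx] add [qug] -> 6 lines: ekxm juxv qug rjryh zxhi mntwh
Hunk 6: at line 3 remove [rjryh,zxhi] add [tey,cnu] -> 6 lines: ekxm juxv qug tey cnu mntwh
Final line count: 6

Answer: 6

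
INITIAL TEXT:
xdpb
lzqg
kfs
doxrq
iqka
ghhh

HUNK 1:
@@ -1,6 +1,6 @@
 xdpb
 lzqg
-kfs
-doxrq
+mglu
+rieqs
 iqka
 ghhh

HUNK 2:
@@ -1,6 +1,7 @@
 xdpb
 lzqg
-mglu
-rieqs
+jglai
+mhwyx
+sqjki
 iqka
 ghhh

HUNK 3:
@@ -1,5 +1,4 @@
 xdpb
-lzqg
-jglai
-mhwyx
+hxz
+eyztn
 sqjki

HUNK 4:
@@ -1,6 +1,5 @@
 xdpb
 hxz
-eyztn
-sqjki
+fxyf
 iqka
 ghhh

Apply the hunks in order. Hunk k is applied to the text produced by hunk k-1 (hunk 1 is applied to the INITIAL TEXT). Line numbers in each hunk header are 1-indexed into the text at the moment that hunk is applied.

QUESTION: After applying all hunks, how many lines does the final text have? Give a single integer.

Answer: 5

Derivation:
Hunk 1: at line 1 remove [kfs,doxrq] add [mglu,rieqs] -> 6 lines: xdpb lzqg mglu rieqs iqka ghhh
Hunk 2: at line 1 remove [mglu,rieqs] add [jglai,mhwyx,sqjki] -> 7 lines: xdpb lzqg jglai mhwyx sqjki iqka ghhh
Hunk 3: at line 1 remove [lzqg,jglai,mhwyx] add [hxz,eyztn] -> 6 lines: xdpb hxz eyztn sqjki iqka ghhh
Hunk 4: at line 1 remove [eyztn,sqjki] add [fxyf] -> 5 lines: xdpb hxz fxyf iqka ghhh
Final line count: 5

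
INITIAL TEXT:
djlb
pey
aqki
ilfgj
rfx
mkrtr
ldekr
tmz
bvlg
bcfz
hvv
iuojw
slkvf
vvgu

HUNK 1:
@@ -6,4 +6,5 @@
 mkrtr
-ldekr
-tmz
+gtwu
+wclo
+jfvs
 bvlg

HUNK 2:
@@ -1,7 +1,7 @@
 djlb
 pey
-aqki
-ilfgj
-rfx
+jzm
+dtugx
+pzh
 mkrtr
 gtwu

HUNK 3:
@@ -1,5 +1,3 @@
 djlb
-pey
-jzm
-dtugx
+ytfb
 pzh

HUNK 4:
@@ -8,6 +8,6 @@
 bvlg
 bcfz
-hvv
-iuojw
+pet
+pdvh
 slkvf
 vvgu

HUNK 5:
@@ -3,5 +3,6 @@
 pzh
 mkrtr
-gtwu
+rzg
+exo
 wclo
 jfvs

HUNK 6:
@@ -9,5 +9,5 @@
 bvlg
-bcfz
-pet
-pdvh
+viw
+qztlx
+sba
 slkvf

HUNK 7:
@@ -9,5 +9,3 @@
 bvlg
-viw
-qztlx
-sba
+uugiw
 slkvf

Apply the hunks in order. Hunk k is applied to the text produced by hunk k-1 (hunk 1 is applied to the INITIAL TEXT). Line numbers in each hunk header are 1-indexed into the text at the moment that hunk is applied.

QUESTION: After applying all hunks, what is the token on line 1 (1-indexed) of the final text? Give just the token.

Hunk 1: at line 6 remove [ldekr,tmz] add [gtwu,wclo,jfvs] -> 15 lines: djlb pey aqki ilfgj rfx mkrtr gtwu wclo jfvs bvlg bcfz hvv iuojw slkvf vvgu
Hunk 2: at line 1 remove [aqki,ilfgj,rfx] add [jzm,dtugx,pzh] -> 15 lines: djlb pey jzm dtugx pzh mkrtr gtwu wclo jfvs bvlg bcfz hvv iuojw slkvf vvgu
Hunk 3: at line 1 remove [pey,jzm,dtugx] add [ytfb] -> 13 lines: djlb ytfb pzh mkrtr gtwu wclo jfvs bvlg bcfz hvv iuojw slkvf vvgu
Hunk 4: at line 8 remove [hvv,iuojw] add [pet,pdvh] -> 13 lines: djlb ytfb pzh mkrtr gtwu wclo jfvs bvlg bcfz pet pdvh slkvf vvgu
Hunk 5: at line 3 remove [gtwu] add [rzg,exo] -> 14 lines: djlb ytfb pzh mkrtr rzg exo wclo jfvs bvlg bcfz pet pdvh slkvf vvgu
Hunk 6: at line 9 remove [bcfz,pet,pdvh] add [viw,qztlx,sba] -> 14 lines: djlb ytfb pzh mkrtr rzg exo wclo jfvs bvlg viw qztlx sba slkvf vvgu
Hunk 7: at line 9 remove [viw,qztlx,sba] add [uugiw] -> 12 lines: djlb ytfb pzh mkrtr rzg exo wclo jfvs bvlg uugiw slkvf vvgu
Final line 1: djlb

Answer: djlb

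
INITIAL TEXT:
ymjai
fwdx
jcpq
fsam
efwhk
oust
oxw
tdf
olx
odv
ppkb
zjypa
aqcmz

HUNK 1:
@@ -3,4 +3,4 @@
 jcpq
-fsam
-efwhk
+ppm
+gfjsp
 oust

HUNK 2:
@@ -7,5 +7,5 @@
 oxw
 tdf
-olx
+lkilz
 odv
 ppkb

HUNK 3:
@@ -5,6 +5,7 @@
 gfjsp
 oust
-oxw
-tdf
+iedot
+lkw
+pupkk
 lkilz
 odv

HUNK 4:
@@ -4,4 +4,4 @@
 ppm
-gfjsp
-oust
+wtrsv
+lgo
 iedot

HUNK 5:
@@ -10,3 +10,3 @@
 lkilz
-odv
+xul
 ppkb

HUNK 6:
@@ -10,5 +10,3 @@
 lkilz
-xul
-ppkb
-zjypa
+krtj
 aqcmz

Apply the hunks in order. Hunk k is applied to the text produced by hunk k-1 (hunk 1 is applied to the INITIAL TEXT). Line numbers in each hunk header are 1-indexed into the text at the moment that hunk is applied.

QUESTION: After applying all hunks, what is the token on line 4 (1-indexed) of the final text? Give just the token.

Hunk 1: at line 3 remove [fsam,efwhk] add [ppm,gfjsp] -> 13 lines: ymjai fwdx jcpq ppm gfjsp oust oxw tdf olx odv ppkb zjypa aqcmz
Hunk 2: at line 7 remove [olx] add [lkilz] -> 13 lines: ymjai fwdx jcpq ppm gfjsp oust oxw tdf lkilz odv ppkb zjypa aqcmz
Hunk 3: at line 5 remove [oxw,tdf] add [iedot,lkw,pupkk] -> 14 lines: ymjai fwdx jcpq ppm gfjsp oust iedot lkw pupkk lkilz odv ppkb zjypa aqcmz
Hunk 4: at line 4 remove [gfjsp,oust] add [wtrsv,lgo] -> 14 lines: ymjai fwdx jcpq ppm wtrsv lgo iedot lkw pupkk lkilz odv ppkb zjypa aqcmz
Hunk 5: at line 10 remove [odv] add [xul] -> 14 lines: ymjai fwdx jcpq ppm wtrsv lgo iedot lkw pupkk lkilz xul ppkb zjypa aqcmz
Hunk 6: at line 10 remove [xul,ppkb,zjypa] add [krtj] -> 12 lines: ymjai fwdx jcpq ppm wtrsv lgo iedot lkw pupkk lkilz krtj aqcmz
Final line 4: ppm

Answer: ppm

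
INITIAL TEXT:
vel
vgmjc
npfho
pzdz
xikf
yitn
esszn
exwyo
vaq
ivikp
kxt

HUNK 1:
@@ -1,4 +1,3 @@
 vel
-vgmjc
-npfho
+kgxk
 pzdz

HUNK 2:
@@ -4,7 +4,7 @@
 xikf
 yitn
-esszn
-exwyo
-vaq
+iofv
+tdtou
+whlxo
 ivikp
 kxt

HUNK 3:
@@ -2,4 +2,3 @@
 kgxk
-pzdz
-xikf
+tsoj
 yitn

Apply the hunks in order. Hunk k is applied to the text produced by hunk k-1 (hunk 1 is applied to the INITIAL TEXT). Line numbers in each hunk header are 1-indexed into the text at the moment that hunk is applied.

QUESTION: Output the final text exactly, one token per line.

Answer: vel
kgxk
tsoj
yitn
iofv
tdtou
whlxo
ivikp
kxt

Derivation:
Hunk 1: at line 1 remove [vgmjc,npfho] add [kgxk] -> 10 lines: vel kgxk pzdz xikf yitn esszn exwyo vaq ivikp kxt
Hunk 2: at line 4 remove [esszn,exwyo,vaq] add [iofv,tdtou,whlxo] -> 10 lines: vel kgxk pzdz xikf yitn iofv tdtou whlxo ivikp kxt
Hunk 3: at line 2 remove [pzdz,xikf] add [tsoj] -> 9 lines: vel kgxk tsoj yitn iofv tdtou whlxo ivikp kxt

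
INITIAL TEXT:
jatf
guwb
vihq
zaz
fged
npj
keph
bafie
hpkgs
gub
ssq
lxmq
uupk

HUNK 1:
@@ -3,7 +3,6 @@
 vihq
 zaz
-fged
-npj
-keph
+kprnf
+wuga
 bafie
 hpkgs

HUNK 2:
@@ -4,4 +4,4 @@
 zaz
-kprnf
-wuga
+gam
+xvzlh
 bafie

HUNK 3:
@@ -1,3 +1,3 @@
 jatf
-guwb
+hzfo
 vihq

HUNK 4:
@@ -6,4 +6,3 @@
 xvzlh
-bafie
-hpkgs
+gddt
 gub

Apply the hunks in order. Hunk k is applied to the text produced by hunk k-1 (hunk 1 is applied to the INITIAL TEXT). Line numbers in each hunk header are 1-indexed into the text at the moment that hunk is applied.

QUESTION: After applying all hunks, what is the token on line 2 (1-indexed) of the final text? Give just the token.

Hunk 1: at line 3 remove [fged,npj,keph] add [kprnf,wuga] -> 12 lines: jatf guwb vihq zaz kprnf wuga bafie hpkgs gub ssq lxmq uupk
Hunk 2: at line 4 remove [kprnf,wuga] add [gam,xvzlh] -> 12 lines: jatf guwb vihq zaz gam xvzlh bafie hpkgs gub ssq lxmq uupk
Hunk 3: at line 1 remove [guwb] add [hzfo] -> 12 lines: jatf hzfo vihq zaz gam xvzlh bafie hpkgs gub ssq lxmq uupk
Hunk 4: at line 6 remove [bafie,hpkgs] add [gddt] -> 11 lines: jatf hzfo vihq zaz gam xvzlh gddt gub ssq lxmq uupk
Final line 2: hzfo

Answer: hzfo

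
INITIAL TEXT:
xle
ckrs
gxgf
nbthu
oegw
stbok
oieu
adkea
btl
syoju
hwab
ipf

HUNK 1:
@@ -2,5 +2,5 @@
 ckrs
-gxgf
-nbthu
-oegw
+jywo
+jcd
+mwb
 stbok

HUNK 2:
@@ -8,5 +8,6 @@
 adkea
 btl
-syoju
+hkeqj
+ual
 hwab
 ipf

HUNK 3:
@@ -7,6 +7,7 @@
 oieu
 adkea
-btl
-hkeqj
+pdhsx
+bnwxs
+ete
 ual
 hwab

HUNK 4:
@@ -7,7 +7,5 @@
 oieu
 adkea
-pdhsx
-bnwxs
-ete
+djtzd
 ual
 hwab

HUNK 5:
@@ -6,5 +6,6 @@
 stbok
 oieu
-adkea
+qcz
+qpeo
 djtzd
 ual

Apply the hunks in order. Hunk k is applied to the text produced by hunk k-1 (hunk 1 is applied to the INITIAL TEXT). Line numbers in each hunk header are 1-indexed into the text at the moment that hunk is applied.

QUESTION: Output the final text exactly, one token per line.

Hunk 1: at line 2 remove [gxgf,nbthu,oegw] add [jywo,jcd,mwb] -> 12 lines: xle ckrs jywo jcd mwb stbok oieu adkea btl syoju hwab ipf
Hunk 2: at line 8 remove [syoju] add [hkeqj,ual] -> 13 lines: xle ckrs jywo jcd mwb stbok oieu adkea btl hkeqj ual hwab ipf
Hunk 3: at line 7 remove [btl,hkeqj] add [pdhsx,bnwxs,ete] -> 14 lines: xle ckrs jywo jcd mwb stbok oieu adkea pdhsx bnwxs ete ual hwab ipf
Hunk 4: at line 7 remove [pdhsx,bnwxs,ete] add [djtzd] -> 12 lines: xle ckrs jywo jcd mwb stbok oieu adkea djtzd ual hwab ipf
Hunk 5: at line 6 remove [adkea] add [qcz,qpeo] -> 13 lines: xle ckrs jywo jcd mwb stbok oieu qcz qpeo djtzd ual hwab ipf

Answer: xle
ckrs
jywo
jcd
mwb
stbok
oieu
qcz
qpeo
djtzd
ual
hwab
ipf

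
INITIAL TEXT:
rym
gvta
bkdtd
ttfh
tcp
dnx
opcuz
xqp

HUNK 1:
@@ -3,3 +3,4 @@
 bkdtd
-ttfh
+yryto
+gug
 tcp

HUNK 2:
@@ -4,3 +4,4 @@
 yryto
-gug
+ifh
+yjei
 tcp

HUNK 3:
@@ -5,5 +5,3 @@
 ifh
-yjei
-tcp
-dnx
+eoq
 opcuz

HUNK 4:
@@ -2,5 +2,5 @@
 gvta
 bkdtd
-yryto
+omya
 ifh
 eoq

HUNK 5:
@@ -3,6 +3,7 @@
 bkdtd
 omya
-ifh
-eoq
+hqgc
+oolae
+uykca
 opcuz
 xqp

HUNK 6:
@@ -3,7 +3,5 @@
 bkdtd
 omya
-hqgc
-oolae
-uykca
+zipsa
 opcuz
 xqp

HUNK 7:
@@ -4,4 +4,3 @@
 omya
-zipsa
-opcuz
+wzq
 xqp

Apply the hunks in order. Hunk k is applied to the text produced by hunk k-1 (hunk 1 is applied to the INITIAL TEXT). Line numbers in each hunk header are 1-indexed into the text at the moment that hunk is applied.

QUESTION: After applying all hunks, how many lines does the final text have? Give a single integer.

Hunk 1: at line 3 remove [ttfh] add [yryto,gug] -> 9 lines: rym gvta bkdtd yryto gug tcp dnx opcuz xqp
Hunk 2: at line 4 remove [gug] add [ifh,yjei] -> 10 lines: rym gvta bkdtd yryto ifh yjei tcp dnx opcuz xqp
Hunk 3: at line 5 remove [yjei,tcp,dnx] add [eoq] -> 8 lines: rym gvta bkdtd yryto ifh eoq opcuz xqp
Hunk 4: at line 2 remove [yryto] add [omya] -> 8 lines: rym gvta bkdtd omya ifh eoq opcuz xqp
Hunk 5: at line 3 remove [ifh,eoq] add [hqgc,oolae,uykca] -> 9 lines: rym gvta bkdtd omya hqgc oolae uykca opcuz xqp
Hunk 6: at line 3 remove [hqgc,oolae,uykca] add [zipsa] -> 7 lines: rym gvta bkdtd omya zipsa opcuz xqp
Hunk 7: at line 4 remove [zipsa,opcuz] add [wzq] -> 6 lines: rym gvta bkdtd omya wzq xqp
Final line count: 6

Answer: 6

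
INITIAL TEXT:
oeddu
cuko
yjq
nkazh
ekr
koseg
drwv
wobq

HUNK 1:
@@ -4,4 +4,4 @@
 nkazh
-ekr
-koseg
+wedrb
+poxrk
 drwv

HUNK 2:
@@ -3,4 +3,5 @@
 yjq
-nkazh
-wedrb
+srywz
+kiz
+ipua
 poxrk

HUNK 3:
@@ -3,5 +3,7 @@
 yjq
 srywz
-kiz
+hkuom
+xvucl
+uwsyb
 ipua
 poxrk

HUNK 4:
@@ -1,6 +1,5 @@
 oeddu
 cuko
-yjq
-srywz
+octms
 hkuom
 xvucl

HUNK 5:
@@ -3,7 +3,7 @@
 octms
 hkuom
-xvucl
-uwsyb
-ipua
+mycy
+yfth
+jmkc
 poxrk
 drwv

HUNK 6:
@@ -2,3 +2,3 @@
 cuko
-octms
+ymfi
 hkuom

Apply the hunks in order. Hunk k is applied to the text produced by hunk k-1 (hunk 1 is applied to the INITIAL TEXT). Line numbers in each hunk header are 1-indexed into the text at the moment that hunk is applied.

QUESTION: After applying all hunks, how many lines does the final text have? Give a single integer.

Answer: 10

Derivation:
Hunk 1: at line 4 remove [ekr,koseg] add [wedrb,poxrk] -> 8 lines: oeddu cuko yjq nkazh wedrb poxrk drwv wobq
Hunk 2: at line 3 remove [nkazh,wedrb] add [srywz,kiz,ipua] -> 9 lines: oeddu cuko yjq srywz kiz ipua poxrk drwv wobq
Hunk 3: at line 3 remove [kiz] add [hkuom,xvucl,uwsyb] -> 11 lines: oeddu cuko yjq srywz hkuom xvucl uwsyb ipua poxrk drwv wobq
Hunk 4: at line 1 remove [yjq,srywz] add [octms] -> 10 lines: oeddu cuko octms hkuom xvucl uwsyb ipua poxrk drwv wobq
Hunk 5: at line 3 remove [xvucl,uwsyb,ipua] add [mycy,yfth,jmkc] -> 10 lines: oeddu cuko octms hkuom mycy yfth jmkc poxrk drwv wobq
Hunk 6: at line 2 remove [octms] add [ymfi] -> 10 lines: oeddu cuko ymfi hkuom mycy yfth jmkc poxrk drwv wobq
Final line count: 10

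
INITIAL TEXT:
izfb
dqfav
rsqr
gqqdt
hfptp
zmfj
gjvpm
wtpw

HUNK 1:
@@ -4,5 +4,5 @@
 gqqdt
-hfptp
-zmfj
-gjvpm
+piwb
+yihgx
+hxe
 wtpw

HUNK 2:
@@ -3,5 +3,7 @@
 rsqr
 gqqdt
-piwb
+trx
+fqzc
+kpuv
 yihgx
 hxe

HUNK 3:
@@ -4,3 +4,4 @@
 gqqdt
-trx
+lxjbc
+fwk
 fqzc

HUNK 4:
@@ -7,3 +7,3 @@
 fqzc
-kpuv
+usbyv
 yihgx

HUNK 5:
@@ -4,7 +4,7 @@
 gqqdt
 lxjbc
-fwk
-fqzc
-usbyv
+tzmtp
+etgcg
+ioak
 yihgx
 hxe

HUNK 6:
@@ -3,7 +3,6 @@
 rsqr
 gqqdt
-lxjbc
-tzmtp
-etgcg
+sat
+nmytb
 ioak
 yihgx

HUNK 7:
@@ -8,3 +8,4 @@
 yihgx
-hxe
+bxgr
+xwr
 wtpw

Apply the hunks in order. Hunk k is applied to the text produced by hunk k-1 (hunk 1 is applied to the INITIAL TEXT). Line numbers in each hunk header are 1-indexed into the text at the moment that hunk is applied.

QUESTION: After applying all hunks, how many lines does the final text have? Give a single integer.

Answer: 11

Derivation:
Hunk 1: at line 4 remove [hfptp,zmfj,gjvpm] add [piwb,yihgx,hxe] -> 8 lines: izfb dqfav rsqr gqqdt piwb yihgx hxe wtpw
Hunk 2: at line 3 remove [piwb] add [trx,fqzc,kpuv] -> 10 lines: izfb dqfav rsqr gqqdt trx fqzc kpuv yihgx hxe wtpw
Hunk 3: at line 4 remove [trx] add [lxjbc,fwk] -> 11 lines: izfb dqfav rsqr gqqdt lxjbc fwk fqzc kpuv yihgx hxe wtpw
Hunk 4: at line 7 remove [kpuv] add [usbyv] -> 11 lines: izfb dqfav rsqr gqqdt lxjbc fwk fqzc usbyv yihgx hxe wtpw
Hunk 5: at line 4 remove [fwk,fqzc,usbyv] add [tzmtp,etgcg,ioak] -> 11 lines: izfb dqfav rsqr gqqdt lxjbc tzmtp etgcg ioak yihgx hxe wtpw
Hunk 6: at line 3 remove [lxjbc,tzmtp,etgcg] add [sat,nmytb] -> 10 lines: izfb dqfav rsqr gqqdt sat nmytb ioak yihgx hxe wtpw
Hunk 7: at line 8 remove [hxe] add [bxgr,xwr] -> 11 lines: izfb dqfav rsqr gqqdt sat nmytb ioak yihgx bxgr xwr wtpw
Final line count: 11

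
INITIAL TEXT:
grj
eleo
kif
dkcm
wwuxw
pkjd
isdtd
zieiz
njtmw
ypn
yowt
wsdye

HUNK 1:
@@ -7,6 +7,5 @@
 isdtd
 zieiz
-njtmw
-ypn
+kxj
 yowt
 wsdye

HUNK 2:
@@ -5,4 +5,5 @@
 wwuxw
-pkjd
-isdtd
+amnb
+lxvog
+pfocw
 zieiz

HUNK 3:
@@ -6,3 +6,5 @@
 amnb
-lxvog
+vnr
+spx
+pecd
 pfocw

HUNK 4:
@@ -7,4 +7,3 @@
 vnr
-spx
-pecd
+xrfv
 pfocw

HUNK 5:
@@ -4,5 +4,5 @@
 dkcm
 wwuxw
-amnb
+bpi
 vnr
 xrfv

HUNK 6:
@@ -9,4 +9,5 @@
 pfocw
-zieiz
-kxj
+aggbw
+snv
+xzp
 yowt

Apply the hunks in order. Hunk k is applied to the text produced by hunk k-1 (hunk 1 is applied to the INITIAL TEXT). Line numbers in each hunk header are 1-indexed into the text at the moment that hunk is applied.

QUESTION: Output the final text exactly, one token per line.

Hunk 1: at line 7 remove [njtmw,ypn] add [kxj] -> 11 lines: grj eleo kif dkcm wwuxw pkjd isdtd zieiz kxj yowt wsdye
Hunk 2: at line 5 remove [pkjd,isdtd] add [amnb,lxvog,pfocw] -> 12 lines: grj eleo kif dkcm wwuxw amnb lxvog pfocw zieiz kxj yowt wsdye
Hunk 3: at line 6 remove [lxvog] add [vnr,spx,pecd] -> 14 lines: grj eleo kif dkcm wwuxw amnb vnr spx pecd pfocw zieiz kxj yowt wsdye
Hunk 4: at line 7 remove [spx,pecd] add [xrfv] -> 13 lines: grj eleo kif dkcm wwuxw amnb vnr xrfv pfocw zieiz kxj yowt wsdye
Hunk 5: at line 4 remove [amnb] add [bpi] -> 13 lines: grj eleo kif dkcm wwuxw bpi vnr xrfv pfocw zieiz kxj yowt wsdye
Hunk 6: at line 9 remove [zieiz,kxj] add [aggbw,snv,xzp] -> 14 lines: grj eleo kif dkcm wwuxw bpi vnr xrfv pfocw aggbw snv xzp yowt wsdye

Answer: grj
eleo
kif
dkcm
wwuxw
bpi
vnr
xrfv
pfocw
aggbw
snv
xzp
yowt
wsdye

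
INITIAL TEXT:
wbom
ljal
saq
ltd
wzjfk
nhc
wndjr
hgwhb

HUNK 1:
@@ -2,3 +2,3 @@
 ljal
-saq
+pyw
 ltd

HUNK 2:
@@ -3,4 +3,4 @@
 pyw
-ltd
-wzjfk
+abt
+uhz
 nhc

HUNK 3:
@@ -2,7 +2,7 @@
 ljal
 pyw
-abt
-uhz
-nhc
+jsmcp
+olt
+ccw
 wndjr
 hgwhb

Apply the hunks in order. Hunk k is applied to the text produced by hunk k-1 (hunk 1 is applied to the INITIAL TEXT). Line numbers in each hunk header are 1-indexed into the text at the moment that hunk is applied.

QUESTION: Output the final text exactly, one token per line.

Hunk 1: at line 2 remove [saq] add [pyw] -> 8 lines: wbom ljal pyw ltd wzjfk nhc wndjr hgwhb
Hunk 2: at line 3 remove [ltd,wzjfk] add [abt,uhz] -> 8 lines: wbom ljal pyw abt uhz nhc wndjr hgwhb
Hunk 3: at line 2 remove [abt,uhz,nhc] add [jsmcp,olt,ccw] -> 8 lines: wbom ljal pyw jsmcp olt ccw wndjr hgwhb

Answer: wbom
ljal
pyw
jsmcp
olt
ccw
wndjr
hgwhb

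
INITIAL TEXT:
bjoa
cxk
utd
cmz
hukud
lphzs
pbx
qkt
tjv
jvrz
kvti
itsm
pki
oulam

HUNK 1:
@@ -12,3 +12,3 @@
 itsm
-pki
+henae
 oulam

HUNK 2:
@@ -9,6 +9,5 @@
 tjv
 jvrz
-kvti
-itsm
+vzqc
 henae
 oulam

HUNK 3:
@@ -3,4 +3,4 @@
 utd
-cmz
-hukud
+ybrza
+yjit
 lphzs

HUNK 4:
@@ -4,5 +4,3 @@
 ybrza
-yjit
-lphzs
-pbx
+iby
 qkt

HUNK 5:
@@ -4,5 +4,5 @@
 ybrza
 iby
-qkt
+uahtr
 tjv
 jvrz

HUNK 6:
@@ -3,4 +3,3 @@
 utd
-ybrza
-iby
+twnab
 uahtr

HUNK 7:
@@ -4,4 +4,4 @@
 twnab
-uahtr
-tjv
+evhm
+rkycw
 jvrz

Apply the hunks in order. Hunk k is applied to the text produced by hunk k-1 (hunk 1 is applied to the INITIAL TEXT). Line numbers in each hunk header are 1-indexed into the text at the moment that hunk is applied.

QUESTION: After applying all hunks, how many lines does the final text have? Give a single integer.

Answer: 10

Derivation:
Hunk 1: at line 12 remove [pki] add [henae] -> 14 lines: bjoa cxk utd cmz hukud lphzs pbx qkt tjv jvrz kvti itsm henae oulam
Hunk 2: at line 9 remove [kvti,itsm] add [vzqc] -> 13 lines: bjoa cxk utd cmz hukud lphzs pbx qkt tjv jvrz vzqc henae oulam
Hunk 3: at line 3 remove [cmz,hukud] add [ybrza,yjit] -> 13 lines: bjoa cxk utd ybrza yjit lphzs pbx qkt tjv jvrz vzqc henae oulam
Hunk 4: at line 4 remove [yjit,lphzs,pbx] add [iby] -> 11 lines: bjoa cxk utd ybrza iby qkt tjv jvrz vzqc henae oulam
Hunk 5: at line 4 remove [qkt] add [uahtr] -> 11 lines: bjoa cxk utd ybrza iby uahtr tjv jvrz vzqc henae oulam
Hunk 6: at line 3 remove [ybrza,iby] add [twnab] -> 10 lines: bjoa cxk utd twnab uahtr tjv jvrz vzqc henae oulam
Hunk 7: at line 4 remove [uahtr,tjv] add [evhm,rkycw] -> 10 lines: bjoa cxk utd twnab evhm rkycw jvrz vzqc henae oulam
Final line count: 10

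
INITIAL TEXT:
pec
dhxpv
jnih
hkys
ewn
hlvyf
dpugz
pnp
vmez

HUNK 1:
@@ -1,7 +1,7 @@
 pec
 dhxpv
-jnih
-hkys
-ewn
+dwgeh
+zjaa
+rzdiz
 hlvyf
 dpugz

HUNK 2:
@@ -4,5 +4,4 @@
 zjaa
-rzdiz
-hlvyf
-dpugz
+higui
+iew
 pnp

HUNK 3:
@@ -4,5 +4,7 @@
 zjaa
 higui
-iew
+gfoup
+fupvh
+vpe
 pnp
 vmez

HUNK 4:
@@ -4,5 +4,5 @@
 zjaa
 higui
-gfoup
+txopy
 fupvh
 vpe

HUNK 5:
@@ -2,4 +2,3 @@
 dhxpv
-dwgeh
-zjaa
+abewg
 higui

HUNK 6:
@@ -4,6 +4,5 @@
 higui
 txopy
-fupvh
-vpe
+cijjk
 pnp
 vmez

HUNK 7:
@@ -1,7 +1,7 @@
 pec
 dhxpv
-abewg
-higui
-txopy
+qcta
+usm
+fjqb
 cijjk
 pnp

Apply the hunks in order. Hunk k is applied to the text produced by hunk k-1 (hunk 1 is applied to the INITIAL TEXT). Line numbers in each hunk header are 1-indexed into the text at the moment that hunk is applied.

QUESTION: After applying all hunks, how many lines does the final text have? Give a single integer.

Answer: 8

Derivation:
Hunk 1: at line 1 remove [jnih,hkys,ewn] add [dwgeh,zjaa,rzdiz] -> 9 lines: pec dhxpv dwgeh zjaa rzdiz hlvyf dpugz pnp vmez
Hunk 2: at line 4 remove [rzdiz,hlvyf,dpugz] add [higui,iew] -> 8 lines: pec dhxpv dwgeh zjaa higui iew pnp vmez
Hunk 3: at line 4 remove [iew] add [gfoup,fupvh,vpe] -> 10 lines: pec dhxpv dwgeh zjaa higui gfoup fupvh vpe pnp vmez
Hunk 4: at line 4 remove [gfoup] add [txopy] -> 10 lines: pec dhxpv dwgeh zjaa higui txopy fupvh vpe pnp vmez
Hunk 5: at line 2 remove [dwgeh,zjaa] add [abewg] -> 9 lines: pec dhxpv abewg higui txopy fupvh vpe pnp vmez
Hunk 6: at line 4 remove [fupvh,vpe] add [cijjk] -> 8 lines: pec dhxpv abewg higui txopy cijjk pnp vmez
Hunk 7: at line 1 remove [abewg,higui,txopy] add [qcta,usm,fjqb] -> 8 lines: pec dhxpv qcta usm fjqb cijjk pnp vmez
Final line count: 8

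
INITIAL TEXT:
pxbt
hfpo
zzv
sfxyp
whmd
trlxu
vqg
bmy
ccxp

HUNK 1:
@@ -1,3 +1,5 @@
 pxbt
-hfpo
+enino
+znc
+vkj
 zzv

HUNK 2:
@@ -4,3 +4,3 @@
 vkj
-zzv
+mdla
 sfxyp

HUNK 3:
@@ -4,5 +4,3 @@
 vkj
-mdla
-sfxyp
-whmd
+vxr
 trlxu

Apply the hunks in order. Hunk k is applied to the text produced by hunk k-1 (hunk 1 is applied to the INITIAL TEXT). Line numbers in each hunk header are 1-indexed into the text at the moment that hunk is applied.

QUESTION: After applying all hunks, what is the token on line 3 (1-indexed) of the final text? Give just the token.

Hunk 1: at line 1 remove [hfpo] add [enino,znc,vkj] -> 11 lines: pxbt enino znc vkj zzv sfxyp whmd trlxu vqg bmy ccxp
Hunk 2: at line 4 remove [zzv] add [mdla] -> 11 lines: pxbt enino znc vkj mdla sfxyp whmd trlxu vqg bmy ccxp
Hunk 3: at line 4 remove [mdla,sfxyp,whmd] add [vxr] -> 9 lines: pxbt enino znc vkj vxr trlxu vqg bmy ccxp
Final line 3: znc

Answer: znc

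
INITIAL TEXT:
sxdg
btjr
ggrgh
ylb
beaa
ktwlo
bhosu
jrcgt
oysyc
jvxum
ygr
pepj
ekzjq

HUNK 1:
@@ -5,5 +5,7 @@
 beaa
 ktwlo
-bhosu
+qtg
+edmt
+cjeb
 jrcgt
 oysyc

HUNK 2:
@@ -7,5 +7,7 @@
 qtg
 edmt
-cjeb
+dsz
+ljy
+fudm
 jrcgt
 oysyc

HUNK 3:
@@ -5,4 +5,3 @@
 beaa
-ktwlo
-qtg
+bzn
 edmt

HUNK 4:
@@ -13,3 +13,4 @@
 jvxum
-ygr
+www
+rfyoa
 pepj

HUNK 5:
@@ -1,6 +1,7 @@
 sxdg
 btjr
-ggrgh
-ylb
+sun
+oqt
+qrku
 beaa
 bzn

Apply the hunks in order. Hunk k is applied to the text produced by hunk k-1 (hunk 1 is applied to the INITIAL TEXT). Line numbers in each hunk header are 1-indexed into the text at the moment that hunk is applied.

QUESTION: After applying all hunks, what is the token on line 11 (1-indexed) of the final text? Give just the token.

Hunk 1: at line 5 remove [bhosu] add [qtg,edmt,cjeb] -> 15 lines: sxdg btjr ggrgh ylb beaa ktwlo qtg edmt cjeb jrcgt oysyc jvxum ygr pepj ekzjq
Hunk 2: at line 7 remove [cjeb] add [dsz,ljy,fudm] -> 17 lines: sxdg btjr ggrgh ylb beaa ktwlo qtg edmt dsz ljy fudm jrcgt oysyc jvxum ygr pepj ekzjq
Hunk 3: at line 5 remove [ktwlo,qtg] add [bzn] -> 16 lines: sxdg btjr ggrgh ylb beaa bzn edmt dsz ljy fudm jrcgt oysyc jvxum ygr pepj ekzjq
Hunk 4: at line 13 remove [ygr] add [www,rfyoa] -> 17 lines: sxdg btjr ggrgh ylb beaa bzn edmt dsz ljy fudm jrcgt oysyc jvxum www rfyoa pepj ekzjq
Hunk 5: at line 1 remove [ggrgh,ylb] add [sun,oqt,qrku] -> 18 lines: sxdg btjr sun oqt qrku beaa bzn edmt dsz ljy fudm jrcgt oysyc jvxum www rfyoa pepj ekzjq
Final line 11: fudm

Answer: fudm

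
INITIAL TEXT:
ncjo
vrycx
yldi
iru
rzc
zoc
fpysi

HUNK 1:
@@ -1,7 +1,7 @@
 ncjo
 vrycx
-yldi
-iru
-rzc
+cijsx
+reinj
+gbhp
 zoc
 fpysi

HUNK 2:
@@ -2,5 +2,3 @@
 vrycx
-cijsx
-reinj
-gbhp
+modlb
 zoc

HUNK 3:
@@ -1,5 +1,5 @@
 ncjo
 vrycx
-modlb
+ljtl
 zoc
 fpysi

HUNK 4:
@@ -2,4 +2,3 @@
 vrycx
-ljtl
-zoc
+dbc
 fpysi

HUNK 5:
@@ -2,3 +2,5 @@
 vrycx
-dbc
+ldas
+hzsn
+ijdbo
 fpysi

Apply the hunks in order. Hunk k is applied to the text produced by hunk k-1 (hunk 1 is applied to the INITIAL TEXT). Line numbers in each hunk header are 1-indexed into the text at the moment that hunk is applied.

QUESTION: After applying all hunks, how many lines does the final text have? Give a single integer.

Answer: 6

Derivation:
Hunk 1: at line 1 remove [yldi,iru,rzc] add [cijsx,reinj,gbhp] -> 7 lines: ncjo vrycx cijsx reinj gbhp zoc fpysi
Hunk 2: at line 2 remove [cijsx,reinj,gbhp] add [modlb] -> 5 lines: ncjo vrycx modlb zoc fpysi
Hunk 3: at line 1 remove [modlb] add [ljtl] -> 5 lines: ncjo vrycx ljtl zoc fpysi
Hunk 4: at line 2 remove [ljtl,zoc] add [dbc] -> 4 lines: ncjo vrycx dbc fpysi
Hunk 5: at line 2 remove [dbc] add [ldas,hzsn,ijdbo] -> 6 lines: ncjo vrycx ldas hzsn ijdbo fpysi
Final line count: 6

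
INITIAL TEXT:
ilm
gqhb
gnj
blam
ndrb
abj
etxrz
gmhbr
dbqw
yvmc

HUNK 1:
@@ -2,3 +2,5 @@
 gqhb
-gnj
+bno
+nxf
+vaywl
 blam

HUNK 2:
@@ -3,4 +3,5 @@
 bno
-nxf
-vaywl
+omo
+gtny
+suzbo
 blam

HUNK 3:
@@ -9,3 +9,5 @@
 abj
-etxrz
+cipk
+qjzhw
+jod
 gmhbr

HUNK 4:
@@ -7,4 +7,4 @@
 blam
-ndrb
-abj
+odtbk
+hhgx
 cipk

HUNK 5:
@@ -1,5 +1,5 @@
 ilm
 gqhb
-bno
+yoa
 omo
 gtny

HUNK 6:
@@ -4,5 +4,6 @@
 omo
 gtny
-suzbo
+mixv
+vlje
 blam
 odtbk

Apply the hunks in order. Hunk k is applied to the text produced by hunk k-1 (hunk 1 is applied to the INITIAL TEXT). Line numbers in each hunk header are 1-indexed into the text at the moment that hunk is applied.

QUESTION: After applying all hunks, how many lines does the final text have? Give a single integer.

Hunk 1: at line 2 remove [gnj] add [bno,nxf,vaywl] -> 12 lines: ilm gqhb bno nxf vaywl blam ndrb abj etxrz gmhbr dbqw yvmc
Hunk 2: at line 3 remove [nxf,vaywl] add [omo,gtny,suzbo] -> 13 lines: ilm gqhb bno omo gtny suzbo blam ndrb abj etxrz gmhbr dbqw yvmc
Hunk 3: at line 9 remove [etxrz] add [cipk,qjzhw,jod] -> 15 lines: ilm gqhb bno omo gtny suzbo blam ndrb abj cipk qjzhw jod gmhbr dbqw yvmc
Hunk 4: at line 7 remove [ndrb,abj] add [odtbk,hhgx] -> 15 lines: ilm gqhb bno omo gtny suzbo blam odtbk hhgx cipk qjzhw jod gmhbr dbqw yvmc
Hunk 5: at line 1 remove [bno] add [yoa] -> 15 lines: ilm gqhb yoa omo gtny suzbo blam odtbk hhgx cipk qjzhw jod gmhbr dbqw yvmc
Hunk 6: at line 4 remove [suzbo] add [mixv,vlje] -> 16 lines: ilm gqhb yoa omo gtny mixv vlje blam odtbk hhgx cipk qjzhw jod gmhbr dbqw yvmc
Final line count: 16

Answer: 16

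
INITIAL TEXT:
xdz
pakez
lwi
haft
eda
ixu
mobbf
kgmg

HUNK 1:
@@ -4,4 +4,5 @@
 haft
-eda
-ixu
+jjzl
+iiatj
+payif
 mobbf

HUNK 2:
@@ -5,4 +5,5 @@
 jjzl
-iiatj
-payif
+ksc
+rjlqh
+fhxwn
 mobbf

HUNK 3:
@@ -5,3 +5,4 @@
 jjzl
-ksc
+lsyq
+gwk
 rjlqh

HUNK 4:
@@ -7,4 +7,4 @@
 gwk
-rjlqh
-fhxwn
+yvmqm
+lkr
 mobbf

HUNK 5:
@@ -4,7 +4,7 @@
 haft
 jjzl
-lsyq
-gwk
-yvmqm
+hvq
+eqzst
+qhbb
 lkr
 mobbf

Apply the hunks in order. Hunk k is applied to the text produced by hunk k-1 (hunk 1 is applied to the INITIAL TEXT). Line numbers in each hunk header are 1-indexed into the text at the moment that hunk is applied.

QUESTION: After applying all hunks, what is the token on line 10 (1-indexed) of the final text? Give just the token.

Hunk 1: at line 4 remove [eda,ixu] add [jjzl,iiatj,payif] -> 9 lines: xdz pakez lwi haft jjzl iiatj payif mobbf kgmg
Hunk 2: at line 5 remove [iiatj,payif] add [ksc,rjlqh,fhxwn] -> 10 lines: xdz pakez lwi haft jjzl ksc rjlqh fhxwn mobbf kgmg
Hunk 3: at line 5 remove [ksc] add [lsyq,gwk] -> 11 lines: xdz pakez lwi haft jjzl lsyq gwk rjlqh fhxwn mobbf kgmg
Hunk 4: at line 7 remove [rjlqh,fhxwn] add [yvmqm,lkr] -> 11 lines: xdz pakez lwi haft jjzl lsyq gwk yvmqm lkr mobbf kgmg
Hunk 5: at line 4 remove [lsyq,gwk,yvmqm] add [hvq,eqzst,qhbb] -> 11 lines: xdz pakez lwi haft jjzl hvq eqzst qhbb lkr mobbf kgmg
Final line 10: mobbf

Answer: mobbf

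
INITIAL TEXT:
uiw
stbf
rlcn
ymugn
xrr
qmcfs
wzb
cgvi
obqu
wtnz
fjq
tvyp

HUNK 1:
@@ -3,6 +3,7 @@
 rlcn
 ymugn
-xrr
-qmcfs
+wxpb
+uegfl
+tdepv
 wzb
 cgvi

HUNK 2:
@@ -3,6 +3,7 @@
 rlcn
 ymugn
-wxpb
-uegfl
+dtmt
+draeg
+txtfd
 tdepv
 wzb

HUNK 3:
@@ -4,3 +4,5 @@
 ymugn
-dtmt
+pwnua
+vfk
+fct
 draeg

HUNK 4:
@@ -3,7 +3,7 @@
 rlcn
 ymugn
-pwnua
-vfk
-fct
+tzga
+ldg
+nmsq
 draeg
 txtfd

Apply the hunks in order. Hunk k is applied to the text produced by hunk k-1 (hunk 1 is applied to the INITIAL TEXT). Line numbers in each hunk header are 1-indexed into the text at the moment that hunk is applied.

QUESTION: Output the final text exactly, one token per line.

Hunk 1: at line 3 remove [xrr,qmcfs] add [wxpb,uegfl,tdepv] -> 13 lines: uiw stbf rlcn ymugn wxpb uegfl tdepv wzb cgvi obqu wtnz fjq tvyp
Hunk 2: at line 3 remove [wxpb,uegfl] add [dtmt,draeg,txtfd] -> 14 lines: uiw stbf rlcn ymugn dtmt draeg txtfd tdepv wzb cgvi obqu wtnz fjq tvyp
Hunk 3: at line 4 remove [dtmt] add [pwnua,vfk,fct] -> 16 lines: uiw stbf rlcn ymugn pwnua vfk fct draeg txtfd tdepv wzb cgvi obqu wtnz fjq tvyp
Hunk 4: at line 3 remove [pwnua,vfk,fct] add [tzga,ldg,nmsq] -> 16 lines: uiw stbf rlcn ymugn tzga ldg nmsq draeg txtfd tdepv wzb cgvi obqu wtnz fjq tvyp

Answer: uiw
stbf
rlcn
ymugn
tzga
ldg
nmsq
draeg
txtfd
tdepv
wzb
cgvi
obqu
wtnz
fjq
tvyp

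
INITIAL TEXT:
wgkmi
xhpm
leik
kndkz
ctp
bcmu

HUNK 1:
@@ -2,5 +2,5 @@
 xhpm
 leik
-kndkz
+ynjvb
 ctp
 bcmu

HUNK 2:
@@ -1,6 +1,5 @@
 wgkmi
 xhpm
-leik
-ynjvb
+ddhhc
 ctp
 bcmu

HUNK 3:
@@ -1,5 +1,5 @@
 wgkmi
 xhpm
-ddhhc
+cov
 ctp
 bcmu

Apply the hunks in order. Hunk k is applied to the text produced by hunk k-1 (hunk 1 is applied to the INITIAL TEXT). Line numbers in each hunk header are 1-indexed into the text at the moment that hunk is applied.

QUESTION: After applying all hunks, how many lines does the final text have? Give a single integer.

Hunk 1: at line 2 remove [kndkz] add [ynjvb] -> 6 lines: wgkmi xhpm leik ynjvb ctp bcmu
Hunk 2: at line 1 remove [leik,ynjvb] add [ddhhc] -> 5 lines: wgkmi xhpm ddhhc ctp bcmu
Hunk 3: at line 1 remove [ddhhc] add [cov] -> 5 lines: wgkmi xhpm cov ctp bcmu
Final line count: 5

Answer: 5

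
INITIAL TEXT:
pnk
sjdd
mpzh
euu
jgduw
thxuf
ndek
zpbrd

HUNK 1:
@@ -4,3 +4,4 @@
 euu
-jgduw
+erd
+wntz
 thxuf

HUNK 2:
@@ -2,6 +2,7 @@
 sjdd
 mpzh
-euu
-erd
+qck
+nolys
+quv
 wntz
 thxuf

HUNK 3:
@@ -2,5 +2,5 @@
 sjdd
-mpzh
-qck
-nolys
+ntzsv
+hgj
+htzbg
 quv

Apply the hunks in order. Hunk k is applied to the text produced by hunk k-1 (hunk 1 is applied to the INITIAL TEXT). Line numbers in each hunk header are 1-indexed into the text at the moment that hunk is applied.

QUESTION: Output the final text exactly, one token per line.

Answer: pnk
sjdd
ntzsv
hgj
htzbg
quv
wntz
thxuf
ndek
zpbrd

Derivation:
Hunk 1: at line 4 remove [jgduw] add [erd,wntz] -> 9 lines: pnk sjdd mpzh euu erd wntz thxuf ndek zpbrd
Hunk 2: at line 2 remove [euu,erd] add [qck,nolys,quv] -> 10 lines: pnk sjdd mpzh qck nolys quv wntz thxuf ndek zpbrd
Hunk 3: at line 2 remove [mpzh,qck,nolys] add [ntzsv,hgj,htzbg] -> 10 lines: pnk sjdd ntzsv hgj htzbg quv wntz thxuf ndek zpbrd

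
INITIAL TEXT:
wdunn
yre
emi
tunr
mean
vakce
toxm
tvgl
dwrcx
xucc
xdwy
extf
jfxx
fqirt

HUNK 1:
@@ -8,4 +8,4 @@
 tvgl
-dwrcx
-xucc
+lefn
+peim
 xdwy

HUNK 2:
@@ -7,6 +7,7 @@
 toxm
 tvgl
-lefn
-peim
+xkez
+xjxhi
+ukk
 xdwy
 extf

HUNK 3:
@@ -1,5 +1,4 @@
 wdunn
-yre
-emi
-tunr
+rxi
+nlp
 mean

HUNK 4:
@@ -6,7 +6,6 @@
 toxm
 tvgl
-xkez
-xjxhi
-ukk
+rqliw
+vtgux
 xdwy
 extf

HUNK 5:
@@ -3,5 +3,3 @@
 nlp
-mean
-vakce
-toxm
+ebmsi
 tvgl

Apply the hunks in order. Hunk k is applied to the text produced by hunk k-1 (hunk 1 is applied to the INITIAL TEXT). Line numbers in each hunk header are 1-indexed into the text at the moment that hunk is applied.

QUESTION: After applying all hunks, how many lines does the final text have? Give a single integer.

Answer: 11

Derivation:
Hunk 1: at line 8 remove [dwrcx,xucc] add [lefn,peim] -> 14 lines: wdunn yre emi tunr mean vakce toxm tvgl lefn peim xdwy extf jfxx fqirt
Hunk 2: at line 7 remove [lefn,peim] add [xkez,xjxhi,ukk] -> 15 lines: wdunn yre emi tunr mean vakce toxm tvgl xkez xjxhi ukk xdwy extf jfxx fqirt
Hunk 3: at line 1 remove [yre,emi,tunr] add [rxi,nlp] -> 14 lines: wdunn rxi nlp mean vakce toxm tvgl xkez xjxhi ukk xdwy extf jfxx fqirt
Hunk 4: at line 6 remove [xkez,xjxhi,ukk] add [rqliw,vtgux] -> 13 lines: wdunn rxi nlp mean vakce toxm tvgl rqliw vtgux xdwy extf jfxx fqirt
Hunk 5: at line 3 remove [mean,vakce,toxm] add [ebmsi] -> 11 lines: wdunn rxi nlp ebmsi tvgl rqliw vtgux xdwy extf jfxx fqirt
Final line count: 11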